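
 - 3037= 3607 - 6644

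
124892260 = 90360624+34531636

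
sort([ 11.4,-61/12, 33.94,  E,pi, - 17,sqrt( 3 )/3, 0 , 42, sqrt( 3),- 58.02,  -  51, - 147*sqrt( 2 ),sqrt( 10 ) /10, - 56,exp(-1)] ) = [-147* sqrt (2), - 58.02,-56,  -  51, - 17,- 61/12,0,sqrt( 10 )/10,exp( - 1 ),sqrt( 3)/3,sqrt (3), E,pi, 11.4,33.94,  42 ] 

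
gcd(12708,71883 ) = 9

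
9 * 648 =5832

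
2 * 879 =1758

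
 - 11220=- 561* 20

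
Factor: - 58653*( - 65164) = 3822064092 = 2^2*3^2*7^3*11^1*19^1*1481^1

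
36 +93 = 129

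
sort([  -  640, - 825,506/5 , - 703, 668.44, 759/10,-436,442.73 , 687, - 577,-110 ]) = [ - 825, - 703, - 640, - 577,-436, - 110,759/10,  506/5,442.73 , 668.44,687]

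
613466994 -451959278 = 161507716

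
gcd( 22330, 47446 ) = 14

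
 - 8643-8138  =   - 16781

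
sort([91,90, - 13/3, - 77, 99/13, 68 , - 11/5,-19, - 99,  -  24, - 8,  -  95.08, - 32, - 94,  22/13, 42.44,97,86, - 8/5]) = [- 99, - 95.08,  -  94, - 77,- 32, -24,  -  19,  -  8,-13/3, - 11/5,  -  8/5, 22/13, 99/13, 42.44, 68,86, 90,91,97]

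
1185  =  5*237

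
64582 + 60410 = 124992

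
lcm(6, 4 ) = 12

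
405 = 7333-6928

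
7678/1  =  7678=7678.00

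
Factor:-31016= - 2^3*3877^1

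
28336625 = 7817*3625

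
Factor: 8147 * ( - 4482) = - 2^1*3^3 *83^1*8147^1 = - 36514854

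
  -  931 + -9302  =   - 10233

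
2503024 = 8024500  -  5521476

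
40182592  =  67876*592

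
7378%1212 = 106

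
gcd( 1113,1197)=21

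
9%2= 1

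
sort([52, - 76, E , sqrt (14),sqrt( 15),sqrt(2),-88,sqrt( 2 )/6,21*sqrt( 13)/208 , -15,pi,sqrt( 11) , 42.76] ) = [ - 88,-76 ,-15, sqrt( 2)/6,21 * sqrt( 13) /208,sqrt( 2),E,pi, sqrt(11 ),  sqrt( 14 ),  sqrt( 15),42.76,52] 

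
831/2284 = 831/2284  =  0.36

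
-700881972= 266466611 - 967348583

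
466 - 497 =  - 31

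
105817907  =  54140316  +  51677591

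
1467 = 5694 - 4227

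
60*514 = 30840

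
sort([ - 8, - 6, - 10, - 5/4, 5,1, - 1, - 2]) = [ - 10, - 8, - 6, - 2,  -  5/4, - 1,1,5 ]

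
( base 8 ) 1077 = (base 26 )m3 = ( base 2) 1000111111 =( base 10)575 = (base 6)2355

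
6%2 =0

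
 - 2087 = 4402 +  -6489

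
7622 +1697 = 9319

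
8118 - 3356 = 4762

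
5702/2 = 2851 = 2851.00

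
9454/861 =10 + 844/861  =  10.98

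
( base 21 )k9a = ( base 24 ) ffj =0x233B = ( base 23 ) H13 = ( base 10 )9019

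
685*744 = 509640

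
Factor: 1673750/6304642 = 836875/3152321 = 5^4*13^1*103^1*3152321^( - 1 )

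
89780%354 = 218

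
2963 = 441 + 2522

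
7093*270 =1915110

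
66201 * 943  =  62427543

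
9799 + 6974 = 16773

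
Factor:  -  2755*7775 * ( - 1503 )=3^2*5^3*19^1*29^1*167^1 * 311^1=32194447875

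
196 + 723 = 919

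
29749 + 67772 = 97521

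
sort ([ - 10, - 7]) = [ - 10, - 7]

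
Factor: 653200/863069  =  2^4*5^2*23^1*29^( - 1) * 71^1 * 29761^( - 1)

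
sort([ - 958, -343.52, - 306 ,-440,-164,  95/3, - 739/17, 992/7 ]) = [ -958,-440, - 343.52,  -  306,- 164,- 739/17, 95/3,992/7 ]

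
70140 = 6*11690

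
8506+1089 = 9595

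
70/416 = 35/208 = 0.17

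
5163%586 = 475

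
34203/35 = 34203/35= 977.23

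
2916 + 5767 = 8683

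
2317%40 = 37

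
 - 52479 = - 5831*9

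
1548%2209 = 1548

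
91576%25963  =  13687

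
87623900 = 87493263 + 130637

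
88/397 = 88/397 = 0.22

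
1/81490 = 1/81490 =0.00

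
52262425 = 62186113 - 9923688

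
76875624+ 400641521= 477517145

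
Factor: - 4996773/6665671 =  - 3^2* 23^1*101^1*239^1*6665671^( - 1)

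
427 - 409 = 18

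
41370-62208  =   - 20838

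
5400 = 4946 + 454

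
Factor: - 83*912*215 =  - 16274640  =  -  2^4 *3^1*5^1*19^1*43^1*83^1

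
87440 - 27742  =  59698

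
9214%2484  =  1762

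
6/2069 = 6/2069 = 0.00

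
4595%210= 185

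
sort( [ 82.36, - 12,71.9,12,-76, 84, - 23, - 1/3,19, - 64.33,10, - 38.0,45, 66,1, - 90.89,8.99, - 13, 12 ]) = [ - 90.89,-76, - 64.33,-38.0, - 23, - 13  , - 12, - 1/3,1,8.99,  10,12,  12, 19,45,66, 71.9,82.36,84 ] 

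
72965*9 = 656685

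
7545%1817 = 277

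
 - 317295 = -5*63459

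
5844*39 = 227916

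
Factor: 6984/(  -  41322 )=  - 12/71 = - 2^2*3^1 * 71^(-1) 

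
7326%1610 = 886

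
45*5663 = 254835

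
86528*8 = 692224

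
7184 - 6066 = 1118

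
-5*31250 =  - 156250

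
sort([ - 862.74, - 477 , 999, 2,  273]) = [ - 862.74, - 477,2,273,999]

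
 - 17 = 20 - 37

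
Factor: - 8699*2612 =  - 22721788 = -2^2*653^1*8699^1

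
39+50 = 89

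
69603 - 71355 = -1752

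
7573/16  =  473 + 5/16 = 473.31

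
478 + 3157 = 3635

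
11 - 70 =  - 59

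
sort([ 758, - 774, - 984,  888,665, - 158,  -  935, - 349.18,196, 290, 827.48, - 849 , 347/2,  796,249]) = [ - 984, - 935, -849, - 774 , - 349.18, - 158,347/2,196 , 249,290, 665, 758, 796 , 827.48,888 ] 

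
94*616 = 57904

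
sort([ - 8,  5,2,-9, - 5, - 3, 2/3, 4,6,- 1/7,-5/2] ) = [  -  9, - 8,-5 ,  -  3, - 5/2, - 1/7,2/3,2, 4,5,6]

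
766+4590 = 5356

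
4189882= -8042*( - 521 )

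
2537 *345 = 875265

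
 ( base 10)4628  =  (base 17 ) g04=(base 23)8H5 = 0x1214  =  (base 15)1588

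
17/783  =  17/783=   0.02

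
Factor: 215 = 5^1*43^1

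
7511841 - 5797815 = 1714026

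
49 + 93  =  142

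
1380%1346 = 34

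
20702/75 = 276 + 2/75 = 276.03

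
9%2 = 1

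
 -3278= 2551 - 5829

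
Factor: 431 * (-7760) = -2^4*5^1 *97^1*431^1 = - 3344560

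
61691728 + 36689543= 98381271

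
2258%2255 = 3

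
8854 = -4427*(  -  2)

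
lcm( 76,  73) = 5548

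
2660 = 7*380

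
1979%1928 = 51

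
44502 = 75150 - 30648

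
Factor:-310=- 2^1*5^1*31^1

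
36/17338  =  18/8669 = 0.00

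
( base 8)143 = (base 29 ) 3C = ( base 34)2v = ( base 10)99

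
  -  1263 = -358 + -905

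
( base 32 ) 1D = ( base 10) 45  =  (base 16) 2d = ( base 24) 1l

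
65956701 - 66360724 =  - 404023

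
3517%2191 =1326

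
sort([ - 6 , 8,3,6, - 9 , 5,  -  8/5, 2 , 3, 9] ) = [ - 9, -6, - 8/5,2,3,3, 5  ,  6,8,9]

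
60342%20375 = 19592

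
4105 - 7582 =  - 3477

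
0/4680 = 0 = 0.00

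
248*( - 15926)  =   - 3949648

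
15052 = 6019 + 9033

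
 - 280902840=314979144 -595881984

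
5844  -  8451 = - 2607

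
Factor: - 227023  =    -  131^1*1733^1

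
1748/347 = 5 + 13/347 = 5.04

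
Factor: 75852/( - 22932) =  - 13^(-1)*43^1 = -43/13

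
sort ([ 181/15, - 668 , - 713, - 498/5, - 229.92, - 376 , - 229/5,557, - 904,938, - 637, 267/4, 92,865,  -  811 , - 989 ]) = [  -  989,-904 , - 811, - 713,- 668,-637, - 376, - 229.92 ,- 498/5, - 229/5,181/15, 267/4,92, 557,865, 938 ] 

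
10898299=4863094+6035205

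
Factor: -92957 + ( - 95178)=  - 5^1*191^1*197^1 = - 188135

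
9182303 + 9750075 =18932378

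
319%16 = 15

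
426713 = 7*60959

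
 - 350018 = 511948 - 861966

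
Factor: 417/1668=2^( - 2 ) = 1/4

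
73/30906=73/30906 = 0.00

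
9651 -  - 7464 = 17115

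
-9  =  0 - 9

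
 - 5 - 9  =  -14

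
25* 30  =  750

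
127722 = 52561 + 75161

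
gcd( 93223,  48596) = 1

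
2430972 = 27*90036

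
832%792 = 40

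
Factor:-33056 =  - 2^5*1033^1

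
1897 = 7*271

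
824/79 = 824/79 = 10.43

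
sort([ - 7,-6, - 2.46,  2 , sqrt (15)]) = [-7, - 6, - 2.46, 2,  sqrt(15 ) ] 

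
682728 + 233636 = 916364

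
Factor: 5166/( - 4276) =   -  2^( - 1)*3^2 * 7^1* 41^1*1069^( - 1 )= - 2583/2138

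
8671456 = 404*21464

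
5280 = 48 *110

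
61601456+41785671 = 103387127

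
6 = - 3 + 9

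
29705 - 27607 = 2098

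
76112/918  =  82 + 418/459 = 82.91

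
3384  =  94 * 36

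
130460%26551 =24256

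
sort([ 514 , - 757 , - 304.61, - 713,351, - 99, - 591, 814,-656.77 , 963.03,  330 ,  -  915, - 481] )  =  [ - 915, - 757, - 713, - 656.77 , - 591 , - 481, - 304.61, - 99,330 , 351, 514 , 814,963.03]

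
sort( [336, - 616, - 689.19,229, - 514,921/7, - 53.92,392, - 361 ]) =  [ - 689.19, - 616,- 514, - 361,-53.92,921/7, 229,336,392 ] 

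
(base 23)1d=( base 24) 1c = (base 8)44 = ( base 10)36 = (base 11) 33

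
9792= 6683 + 3109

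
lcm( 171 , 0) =0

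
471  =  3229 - 2758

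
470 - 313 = 157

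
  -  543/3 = -181=- 181.00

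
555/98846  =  555/98846 =0.01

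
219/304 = 219/304 = 0.72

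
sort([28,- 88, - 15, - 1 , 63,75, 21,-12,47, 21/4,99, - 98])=[ - 98, - 88, -15, - 12,-1, 21/4,21,28 , 47, 63, 75,99]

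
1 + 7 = 8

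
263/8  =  263/8 = 32.88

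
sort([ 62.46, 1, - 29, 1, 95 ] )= [ - 29, 1, 1, 62.46,95 ] 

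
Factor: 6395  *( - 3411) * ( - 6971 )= 152060827995=3^2 * 5^1*379^1*1279^1 * 6971^1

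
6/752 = 3/376 = 0.01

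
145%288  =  145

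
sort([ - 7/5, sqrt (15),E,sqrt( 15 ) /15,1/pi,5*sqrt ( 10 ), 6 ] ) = [-7/5, sqrt(15)/15 , 1/pi , E , sqrt(15),6, 5*sqrt( 10 )]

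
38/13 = 2 + 12/13= 2.92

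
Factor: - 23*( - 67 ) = 23^1*67^1 = 1541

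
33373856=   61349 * 544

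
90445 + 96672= 187117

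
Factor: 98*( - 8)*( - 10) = 2^5*5^1 * 7^2 = 7840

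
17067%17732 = 17067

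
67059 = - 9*(-7451) 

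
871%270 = 61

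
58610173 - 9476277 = 49133896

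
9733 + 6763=16496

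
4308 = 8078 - 3770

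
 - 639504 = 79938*( - 8 )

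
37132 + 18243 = 55375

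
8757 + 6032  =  14789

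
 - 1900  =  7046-8946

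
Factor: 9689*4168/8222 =2^2 * 521^1 * 4111^( - 1) * 9689^1 = 20191876/4111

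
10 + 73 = 83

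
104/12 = 8 + 2/3 = 8.67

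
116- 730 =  -614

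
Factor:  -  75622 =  - 2^1*37811^1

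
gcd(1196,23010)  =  26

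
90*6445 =580050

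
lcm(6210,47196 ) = 235980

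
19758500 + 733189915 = 752948415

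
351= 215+136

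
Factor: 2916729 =3^6*4001^1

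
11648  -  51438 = - 39790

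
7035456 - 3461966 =3573490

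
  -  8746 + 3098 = -5648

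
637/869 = 637/869 = 0.73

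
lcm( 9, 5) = 45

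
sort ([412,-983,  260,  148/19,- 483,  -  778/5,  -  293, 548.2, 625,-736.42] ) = [ - 983, - 736.42, - 483,-293, - 778/5,  148/19, 260, 412,548.2 , 625]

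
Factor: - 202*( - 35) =7070 = 2^1 * 5^1* 7^1*101^1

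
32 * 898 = 28736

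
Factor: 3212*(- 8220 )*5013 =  - 2^4* 3^3*5^1*11^1*73^1*137^1*557^1 = - 132356434320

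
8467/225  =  8467/225 = 37.63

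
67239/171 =7471/19 =393.21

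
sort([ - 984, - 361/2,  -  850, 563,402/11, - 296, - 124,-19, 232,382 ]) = [ - 984,  -  850,-296, - 361/2,-124, - 19,  402/11, 232,  382,563 ]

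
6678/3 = 2226 = 2226.00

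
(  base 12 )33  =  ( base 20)1j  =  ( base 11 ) 36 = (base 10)39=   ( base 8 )47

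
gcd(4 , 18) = 2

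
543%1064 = 543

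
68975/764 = 68975/764 = 90.28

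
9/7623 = 1/847 = 0.00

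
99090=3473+95617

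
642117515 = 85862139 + 556255376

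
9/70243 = 9/70243 = 0.00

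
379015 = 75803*5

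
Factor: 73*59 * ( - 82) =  - 2^1*41^1*59^1*73^1 = - 353174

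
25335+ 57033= 82368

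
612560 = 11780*52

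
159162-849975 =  - 690813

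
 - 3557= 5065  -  8622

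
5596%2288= 1020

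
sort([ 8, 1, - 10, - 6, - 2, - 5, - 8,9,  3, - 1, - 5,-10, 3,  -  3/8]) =[ - 10, -10, - 8, - 6, - 5, - 5, - 2, - 1, - 3/8, 1, 3, 3,8,9 ] 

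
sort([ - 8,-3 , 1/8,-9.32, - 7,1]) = [ - 9.32, - 8, - 7 , - 3,  1/8 , 1] 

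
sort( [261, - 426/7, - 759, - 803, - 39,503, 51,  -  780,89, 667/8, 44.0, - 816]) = [ - 816,-803, - 780, - 759, -426/7, - 39,44.0, 51,667/8, 89 , 261, 503]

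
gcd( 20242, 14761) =29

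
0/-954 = 0/1 = -0.00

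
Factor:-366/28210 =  - 3^1 * 5^( - 1)  *  7^(-1 ) *13^( - 1)*31^( - 1 )*61^1 = -  183/14105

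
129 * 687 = 88623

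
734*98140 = 72034760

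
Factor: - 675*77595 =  - 3^4*5^3*7^1*739^1 = - 52376625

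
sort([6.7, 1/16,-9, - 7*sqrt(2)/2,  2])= [  -  9, -7*sqrt( 2)/2, 1/16, 2,6.7]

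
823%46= 41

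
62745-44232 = 18513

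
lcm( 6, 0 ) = 0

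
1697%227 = 108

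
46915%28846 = 18069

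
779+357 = 1136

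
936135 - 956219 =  - 20084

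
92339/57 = 1619 + 56/57 = 1619.98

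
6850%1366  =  20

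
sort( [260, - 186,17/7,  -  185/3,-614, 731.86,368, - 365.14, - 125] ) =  [ - 614,- 365.14, -186, - 125 ,-185/3,17/7 , 260, 368 , 731.86 ] 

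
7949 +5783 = 13732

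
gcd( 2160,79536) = 48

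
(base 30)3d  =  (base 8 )147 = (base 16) 67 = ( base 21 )4j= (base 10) 103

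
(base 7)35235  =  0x2352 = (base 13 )4167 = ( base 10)9042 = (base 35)7DC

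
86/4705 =86/4705 = 0.02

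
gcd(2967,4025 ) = 23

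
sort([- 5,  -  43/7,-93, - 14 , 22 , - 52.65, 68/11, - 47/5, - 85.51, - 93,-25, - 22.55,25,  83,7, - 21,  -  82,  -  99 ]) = [-99,-93,  -  93,- 85.51, - 82, - 52.65 ,- 25, - 22.55,-21,  -  14 , - 47/5, - 43/7,-5, 68/11,7, 22, 25,83] 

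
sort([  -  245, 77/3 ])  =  [  -  245, 77/3]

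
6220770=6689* 930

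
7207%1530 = 1087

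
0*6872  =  0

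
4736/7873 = 4736/7873 = 0.60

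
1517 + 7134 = 8651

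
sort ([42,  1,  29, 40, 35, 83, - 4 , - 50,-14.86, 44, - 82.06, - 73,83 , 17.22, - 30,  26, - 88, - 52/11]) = [ - 88 , - 82.06 , - 73, - 50, - 30, - 14.86, - 52/11, - 4, 1, 17.22 , 26,29,  35, 40,42, 44,83,83 ]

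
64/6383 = 64/6383 = 0.01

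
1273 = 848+425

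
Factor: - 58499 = - 7^1 * 61^1 * 137^1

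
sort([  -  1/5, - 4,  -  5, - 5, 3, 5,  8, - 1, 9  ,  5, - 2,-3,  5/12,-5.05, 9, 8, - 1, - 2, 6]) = [ - 5.05, - 5,  -  5,  -  4, - 3, - 2, - 2,-1,-1, - 1/5, 5/12,3,5, 5, 6,8, 8, 9, 9 ]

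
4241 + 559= 4800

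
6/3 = 2=2.00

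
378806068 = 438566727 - 59760659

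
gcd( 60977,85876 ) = 7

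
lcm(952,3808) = 3808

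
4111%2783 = 1328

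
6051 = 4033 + 2018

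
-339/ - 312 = 1 + 9/104 = 1.09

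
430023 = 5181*83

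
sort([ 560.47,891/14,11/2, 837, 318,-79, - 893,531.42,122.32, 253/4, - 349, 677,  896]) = [ - 893, -349, - 79, 11/2 , 253/4, 891/14 , 122.32, 318,531.42,560.47,677, 837 , 896] 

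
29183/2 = 14591 + 1/2 = 14591.50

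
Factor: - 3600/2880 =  - 2^( - 2 ) * 5^1 = -  5/4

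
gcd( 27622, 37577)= 1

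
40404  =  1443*28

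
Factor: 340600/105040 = 655/202 = 2^(-1)*5^1*101^( - 1 ) *131^1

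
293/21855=293/21855 = 0.01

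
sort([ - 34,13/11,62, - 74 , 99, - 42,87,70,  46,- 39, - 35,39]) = [ - 74, - 42, - 39, - 35, - 34, 13/11,  39,46,62, 70, 87,99] 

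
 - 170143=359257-529400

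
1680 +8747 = 10427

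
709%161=65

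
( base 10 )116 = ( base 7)224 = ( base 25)4g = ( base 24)4k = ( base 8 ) 164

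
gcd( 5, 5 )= 5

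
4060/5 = 812 = 812.00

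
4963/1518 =3 + 409/1518 = 3.27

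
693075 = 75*9241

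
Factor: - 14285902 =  - 2^1*7142951^1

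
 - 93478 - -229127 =135649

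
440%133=41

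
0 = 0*1625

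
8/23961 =8/23961 = 0.00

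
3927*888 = 3487176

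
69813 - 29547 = 40266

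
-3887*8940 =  - 34749780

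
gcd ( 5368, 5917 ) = 61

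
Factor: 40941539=73^1*349^1 * 1607^1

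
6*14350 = 86100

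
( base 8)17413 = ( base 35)6h2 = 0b1111100001011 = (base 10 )7947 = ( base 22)G95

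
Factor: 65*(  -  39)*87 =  - 3^2*5^1*13^2*29^1  =  -220545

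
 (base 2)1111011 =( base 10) 123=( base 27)4F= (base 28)4B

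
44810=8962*5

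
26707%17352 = 9355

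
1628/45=36 + 8/45 = 36.18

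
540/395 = 1 + 29/79 = 1.37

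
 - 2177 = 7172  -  9349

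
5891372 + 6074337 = 11965709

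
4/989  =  4/989=0.00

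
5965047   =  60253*99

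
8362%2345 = 1327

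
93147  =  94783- 1636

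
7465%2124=1093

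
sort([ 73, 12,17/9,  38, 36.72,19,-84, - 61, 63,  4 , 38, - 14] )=[-84,  -  61,  -  14,17/9,4, 12 , 19, 36.72, 38, 38,  63,73] 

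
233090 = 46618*5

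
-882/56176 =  - 441/28088 =-0.02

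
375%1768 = 375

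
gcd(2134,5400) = 2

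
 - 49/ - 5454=49/5454 = 0.01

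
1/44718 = 1/44718 = 0.00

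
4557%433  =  227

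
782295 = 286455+495840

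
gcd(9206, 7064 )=2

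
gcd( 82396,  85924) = 4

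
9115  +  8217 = 17332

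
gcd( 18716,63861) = 1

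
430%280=150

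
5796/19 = 5796/19 = 305.05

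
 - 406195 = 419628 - 825823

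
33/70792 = 33/70792=   0.00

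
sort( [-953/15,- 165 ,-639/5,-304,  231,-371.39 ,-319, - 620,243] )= [ - 620 ,-371.39, - 319, -304, - 165, - 639/5, -953/15, 231, 243] 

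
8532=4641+3891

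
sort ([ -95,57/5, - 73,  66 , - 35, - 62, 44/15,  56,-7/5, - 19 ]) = [ - 95,-73, - 62,-35, - 19, - 7/5, 44/15, 57/5,  56, 66 ]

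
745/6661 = 745/6661 = 0.11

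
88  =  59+29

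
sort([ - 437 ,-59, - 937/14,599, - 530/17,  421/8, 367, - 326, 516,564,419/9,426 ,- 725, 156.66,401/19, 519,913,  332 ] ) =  [ - 725, - 437, - 326, - 937/14,- 59, - 530/17, 401/19 , 419/9, 421/8,156.66 , 332 , 367,426,516, 519,564,599, 913]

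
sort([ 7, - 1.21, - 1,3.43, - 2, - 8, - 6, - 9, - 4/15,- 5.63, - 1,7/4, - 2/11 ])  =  [ - 9,-8, - 6, - 5.63,-2, - 1.21,-1, - 1, - 4/15, - 2/11,7/4,3.43, 7 ]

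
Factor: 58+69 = 127^1 = 127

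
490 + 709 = 1199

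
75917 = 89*853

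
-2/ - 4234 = 1/2117 =0.00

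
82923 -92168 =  - 9245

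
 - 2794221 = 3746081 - 6540302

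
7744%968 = 0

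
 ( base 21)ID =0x187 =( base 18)13D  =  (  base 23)h0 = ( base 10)391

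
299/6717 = 299/6717 = 0.04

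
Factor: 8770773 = 3^1 * 11^1*265781^1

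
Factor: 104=2^3 * 13^1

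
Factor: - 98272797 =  - 3^1*7^1*4679657^1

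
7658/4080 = 3829/2040= 1.88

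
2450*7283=17843350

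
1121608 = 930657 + 190951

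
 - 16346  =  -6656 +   -  9690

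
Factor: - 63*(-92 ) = 2^2*3^2 * 7^1 * 23^1=5796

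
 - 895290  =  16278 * (-55)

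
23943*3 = 71829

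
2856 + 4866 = 7722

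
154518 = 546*283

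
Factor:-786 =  - 2^1*3^1*131^1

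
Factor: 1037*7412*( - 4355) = - 2^2*5^1*13^1*17^2*61^1*67^1 * 109^1 =- 33473592620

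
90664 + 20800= 111464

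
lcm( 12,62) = 372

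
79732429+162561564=242293993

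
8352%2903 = 2546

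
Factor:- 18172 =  - 2^2*7^1 * 11^1 * 59^1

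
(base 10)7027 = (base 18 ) 13C7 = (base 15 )2137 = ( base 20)HB7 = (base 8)15563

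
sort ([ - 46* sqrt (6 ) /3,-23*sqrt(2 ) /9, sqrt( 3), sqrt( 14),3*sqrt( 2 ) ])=[ - 46 * sqrt(6 ) /3, - 23*sqrt ( 2 ) /9, sqrt( 3 ), sqrt(14 ),3 * sqrt( 2)]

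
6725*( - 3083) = -20733175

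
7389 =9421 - 2032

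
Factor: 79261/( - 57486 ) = -91/66 = - 2^( - 1) * 3^(-1)* 7^1*11^( - 1 )*13^1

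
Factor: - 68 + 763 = 5^1*139^1 =695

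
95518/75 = 1273 + 43/75 = 1273.57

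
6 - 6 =0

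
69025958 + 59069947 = 128095905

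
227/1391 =227/1391=0.16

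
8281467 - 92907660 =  - 84626193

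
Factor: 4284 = 2^2*3^2*7^1*17^1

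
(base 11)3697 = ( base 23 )92i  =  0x12D9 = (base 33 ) 4e7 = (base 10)4825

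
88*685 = 60280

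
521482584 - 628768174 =- 107285590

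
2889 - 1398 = 1491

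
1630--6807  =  8437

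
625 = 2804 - 2179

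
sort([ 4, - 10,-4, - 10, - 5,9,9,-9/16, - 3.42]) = [-10, - 10, - 5,-4,-3.42,-9/16,4,9 , 9]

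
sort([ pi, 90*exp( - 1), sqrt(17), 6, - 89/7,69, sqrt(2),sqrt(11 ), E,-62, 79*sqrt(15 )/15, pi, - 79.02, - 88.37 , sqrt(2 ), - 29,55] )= [ - 88.37, - 79.02, - 62, - 29,-89/7, sqrt(2), sqrt(2 ),  E, pi, pi, sqrt(11),sqrt(17),6, 79*sqrt( 15) /15,  90 * exp (-1), 55, 69 ]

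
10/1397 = 10/1397 = 0.01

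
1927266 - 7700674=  - 5773408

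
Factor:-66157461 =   -  3^2*7350829^1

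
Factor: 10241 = 7^2*11^1*19^1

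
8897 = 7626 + 1271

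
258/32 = 129/16 = 8.06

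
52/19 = 2  +  14/19= 2.74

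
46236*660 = 30515760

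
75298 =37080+38218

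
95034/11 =95034/11  =  8639.45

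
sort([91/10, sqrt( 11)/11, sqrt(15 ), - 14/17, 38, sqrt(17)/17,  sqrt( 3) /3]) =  [ - 14/17,sqrt( 17) /17,sqrt( 11)/11,sqrt(3)/3, sqrt( 15),91/10, 38]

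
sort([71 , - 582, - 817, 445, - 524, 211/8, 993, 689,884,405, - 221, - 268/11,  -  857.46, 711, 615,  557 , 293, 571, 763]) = [  -  857.46, - 817, - 582, - 524,-221,-268/11,  211/8, 71, 293, 405, 445, 557,571, 615, 689,711,763, 884, 993] 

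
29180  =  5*5836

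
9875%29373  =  9875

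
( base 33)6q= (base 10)224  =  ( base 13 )143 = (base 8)340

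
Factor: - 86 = - 2^1 * 43^1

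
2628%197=67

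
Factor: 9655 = 5^1*1931^1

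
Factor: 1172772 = 2^2*3^3*10859^1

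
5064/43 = 5064/43 = 117.77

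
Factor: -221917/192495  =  - 3^( - 1 ) * 5^( -1)*41^( -1 )*709^1 = -709/615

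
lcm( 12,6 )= 12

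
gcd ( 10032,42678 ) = 6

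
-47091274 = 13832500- 60923774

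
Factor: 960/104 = 2^3*3^1*5^1*13^( -1) = 120/13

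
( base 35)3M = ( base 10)127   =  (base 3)11201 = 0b1111111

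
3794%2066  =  1728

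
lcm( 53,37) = 1961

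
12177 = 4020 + 8157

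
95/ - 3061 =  - 95/3061 = -0.03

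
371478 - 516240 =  - 144762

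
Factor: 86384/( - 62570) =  - 43192/31285 = - 2^3*5^( - 1) * 5399^1* 6257^( - 1)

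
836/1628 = 19/37 = 0.51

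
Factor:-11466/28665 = - 2^1  *5^ ( - 1 )= -2/5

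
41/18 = 41/18  =  2.28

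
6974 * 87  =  606738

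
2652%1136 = 380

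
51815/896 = 51815/896 = 57.83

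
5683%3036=2647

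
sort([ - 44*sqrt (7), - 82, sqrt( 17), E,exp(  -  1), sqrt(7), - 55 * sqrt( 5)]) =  [ - 55*sqrt( 5 ), -44*sqrt( 7), - 82, exp(  -  1), sqrt( 7),E,sqrt( 17)]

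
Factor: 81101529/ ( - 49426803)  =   - 17^ ( - 2)*31^( - 1 ) * 613^( - 1)*9011281^1 = - 9011281/5491867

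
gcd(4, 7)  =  1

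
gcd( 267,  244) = 1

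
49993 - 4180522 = -4130529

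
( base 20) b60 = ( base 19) C9H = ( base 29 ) 5AP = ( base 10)4520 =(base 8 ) 10650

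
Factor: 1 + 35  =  2^2*3^2= 36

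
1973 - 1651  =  322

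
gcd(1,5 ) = 1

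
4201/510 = 8  +  121/510 = 8.24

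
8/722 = 4/361  =  0.01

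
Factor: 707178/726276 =117863/121046= 2^(  -  1)*29^(-1)*43^1*2087^(  -  1 )*2741^1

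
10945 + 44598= 55543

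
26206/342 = 76 +107/171 = 76.63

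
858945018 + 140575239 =999520257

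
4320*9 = 38880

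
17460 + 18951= 36411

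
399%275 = 124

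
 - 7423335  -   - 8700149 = 1276814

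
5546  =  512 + 5034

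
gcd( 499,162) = 1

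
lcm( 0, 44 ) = 0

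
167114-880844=-713730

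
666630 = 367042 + 299588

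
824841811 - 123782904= 701058907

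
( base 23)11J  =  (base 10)571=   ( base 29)jk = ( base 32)hr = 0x23B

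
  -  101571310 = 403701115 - 505272425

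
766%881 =766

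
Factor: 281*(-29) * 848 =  - 2^4*29^1*53^1*281^1 = -  6910352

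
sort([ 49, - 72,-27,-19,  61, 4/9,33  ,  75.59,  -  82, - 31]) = [ -82, - 72,- 31, - 27,  -  19,4/9, 33,49, 61,75.59 ] 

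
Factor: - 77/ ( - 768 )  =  2^( - 8)*3^( - 1) * 7^1 * 11^1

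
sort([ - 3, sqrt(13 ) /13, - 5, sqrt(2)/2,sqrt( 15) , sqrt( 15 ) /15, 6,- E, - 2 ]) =[ - 5, - 3, - E, - 2, sqrt(15)/15,sqrt( 13 ) /13, sqrt( 2 )/2,  sqrt (15), 6]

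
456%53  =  32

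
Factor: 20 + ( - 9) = 11 = 11^1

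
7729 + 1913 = 9642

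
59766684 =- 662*( - 90282 ) 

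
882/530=1 + 176/265  =  1.66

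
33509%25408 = 8101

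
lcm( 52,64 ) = 832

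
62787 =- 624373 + 687160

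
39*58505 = 2281695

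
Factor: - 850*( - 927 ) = 2^1*3^2*5^2*17^1*103^1 =787950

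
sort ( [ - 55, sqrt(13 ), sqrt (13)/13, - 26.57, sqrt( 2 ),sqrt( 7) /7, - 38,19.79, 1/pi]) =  [ - 55, - 38, - 26.57, sqrt( 13) /13, 1/pi,sqrt( 7)/7, sqrt( 2), sqrt( 13), 19.79 ] 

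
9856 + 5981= 15837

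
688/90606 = 344/45303   =  0.01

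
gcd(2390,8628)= 2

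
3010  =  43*70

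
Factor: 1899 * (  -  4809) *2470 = -2^1*3^3*5^1*7^1  *13^1*19^1*211^1*229^1 = -22556758770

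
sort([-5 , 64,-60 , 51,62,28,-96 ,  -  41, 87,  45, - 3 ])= [ -96, -60 , -41, - 5, - 3,28,45, 51, 62, 64, 87 ] 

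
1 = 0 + 1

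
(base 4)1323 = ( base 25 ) 4n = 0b1111011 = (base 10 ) 123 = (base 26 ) 4j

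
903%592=311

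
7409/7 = 1058 + 3/7= 1058.43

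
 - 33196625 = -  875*37939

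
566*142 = 80372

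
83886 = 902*93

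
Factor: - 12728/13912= - 43^1*47^(  -  1 ) = - 43/47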